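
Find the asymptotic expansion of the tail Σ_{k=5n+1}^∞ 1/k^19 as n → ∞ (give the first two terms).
Σ_{k>5n} 1/k^19 = 1/(18 · (5n)^18) − 1/(2 · (5n)^19) + O(1/(5n)^20)

Compare to the integral: ∫_{5n}^∞ x^(−19) dx = [−x^(−18)/18]_{5n}^∞ = 1/((19−1)·(5n)^18). The Euler-Maclaurin correction adds −f(5n)/2 = −1/(2·(5n)^19). Euler-Maclaurin then gives
  Σ_{k>5n} 1/k^19 = ∫_{5n}^∞ dx/x^19 − 1/(2·(5n)^19) + O(1/(5n)^20).
(Equivalently this is ζ(19) − Σ_{k≤5n} 1/k^19.)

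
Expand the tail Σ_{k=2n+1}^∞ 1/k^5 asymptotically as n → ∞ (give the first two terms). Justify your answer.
Σ_{k>2n} 1/k^5 = 1/(4 · (2n)^4) − 1/(2 · (2n)^5) + O(1/(2n)^6)

Compare to the integral: ∫_{2n}^∞ x^(−5) dx = [−x^(−4)/4]_{2n}^∞ = 1/((5−1)·(2n)^4). The Euler-Maclaurin correction adds −f(2n)/2 = −1/(2·(2n)^5). Euler-Maclaurin then gives
  Σ_{k>2n} 1/k^5 = ∫_{2n}^∞ dx/x^5 − 1/(2·(2n)^5) + O(1/(2n)^6).
(Equivalently this is ζ(5) − Σ_{k≤2n} 1/k^5.)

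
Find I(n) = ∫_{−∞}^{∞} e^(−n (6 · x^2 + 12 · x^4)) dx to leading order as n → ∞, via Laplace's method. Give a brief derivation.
I(n) ~ sqrt(π/(6n))

φ(x) = 6 · x^2 + 12 · x^4 has its unique global minimum at x* = 0 (since φ'(x) = 12x + 48x^3 = 0 only at x = 0 for real x with both coefficients positive, and φ → ∞ as |x| → ∞). At x* = 0, φ(0) = 0 and φ''(0) = 12. Laplace's method then gives
  I(n) ~ sqrt(2π / (n · φ''(0))) · e^(−n φ(0)) = sqrt(2π / (12n)) = sqrt(π/(6n)).
The 12 · x^4 term contributes only at subleading order (an O(1/n) relative correction).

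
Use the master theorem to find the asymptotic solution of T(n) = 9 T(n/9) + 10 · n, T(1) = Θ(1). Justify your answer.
T(n) = Θ(n log n)

log_9 9 = 1, and f(n) = 10 · n = Θ(n^(log_9 9)). This is Case 2 of the master theorem: T(n) = Θ(f(n) · log n) = Θ(n log n).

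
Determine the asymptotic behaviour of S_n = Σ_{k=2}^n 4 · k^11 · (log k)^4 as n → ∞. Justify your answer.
S_n ~ n^12 · (log n)^4 / 3

By integral comparison, S_n = ∫_1^n 4 · x^11 · (log x)^4 dx + O(n^11 · (log n)^4). For the integral, the leading term of ∫_1^n x^11 (log x)^4 dx is n^12/12 · (log n)^4 (by repeated integration by parts; each step lowers the log-exponent and produces a relatively O(1/log n) correction). Hence S_n ~ n^12 · (log n)^4 / 3.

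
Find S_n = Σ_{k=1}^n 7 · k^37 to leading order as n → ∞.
S_n ~ 7 · n^38 / 38

By integral comparison (Euler-Maclaurin), Σ_{k=1}^n 7 · k^37 = 7 · ∫_0^n x^37 dx + O(n^37) = 7 · n^38/38 + O(n^37). (Equivalently, Faulhaber's formula gives the same leading term.)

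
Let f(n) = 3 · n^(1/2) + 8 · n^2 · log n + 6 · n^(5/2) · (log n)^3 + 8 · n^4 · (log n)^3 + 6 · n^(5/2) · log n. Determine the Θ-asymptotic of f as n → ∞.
f(n) ∈ Θ(n^4 · (log n)^3)

Compare the terms by growth order. For large n, n^a · (log n)^b dominates n^a' · (log n)^b' iff a > a', or (a = a' and b > b'). Ranking the 5 terms shows the dominant one is 8 · n^4 · (log n)^3. Hence f(n) ∈ Θ(n^4 · (log n)^3).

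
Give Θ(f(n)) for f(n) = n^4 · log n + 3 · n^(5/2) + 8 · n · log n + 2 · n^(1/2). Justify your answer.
f(n) ∈ Θ(n^4 · log n)

Compare the terms by growth order. For large n, n^a · (log n)^b dominates n^a' · (log n)^b' iff a > a', or (a = a' and b > b'). Ranking the 4 terms shows the dominant one is n^4 · log n. Hence f(n) ∈ Θ(n^4 · log n).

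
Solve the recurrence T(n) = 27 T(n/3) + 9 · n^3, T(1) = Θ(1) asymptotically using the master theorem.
T(n) = Θ(n^3 log n)

log_3 27 = 3, and f(n) = 9 · n^3 = Θ(n^(log_3 27)). This is Case 2 of the master theorem: T(n) = Θ(f(n) · log n) = Θ(n^3 log n).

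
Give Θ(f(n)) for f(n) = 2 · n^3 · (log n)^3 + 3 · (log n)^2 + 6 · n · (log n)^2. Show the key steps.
f(n) ∈ Θ(n^3 · (log n)^3)

Compare the terms by growth order. For large n, n^a · (log n)^b dominates n^a' · (log n)^b' iff a > a', or (a = a' and b > b'). Ranking the 3 terms shows the dominant one is 2 · n^3 · (log n)^3. Hence f(n) ∈ Θ(n^3 · (log n)^3).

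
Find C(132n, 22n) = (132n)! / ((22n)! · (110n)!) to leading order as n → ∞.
C(132n, 22n) ~ (46656/3125)^(22n) · sqrt(3/(5π·22n))

Write N = 22n. Apply Stirling to each factorial:
  (6N)! ~ sqrt(2π·6N) · (6N/e)^(6N),
  N! ~ sqrt(2π N) · (N/e)^N,
  (5N)! ~ sqrt(2π·5N) · (5N/e)^(5N).
The exponential factors combine to (6N)^(6N) / (N^N · (5N)^(5N)) = 6^(6N)/5^(5N) = (6^6/5^5)^N = (46656/3125)^N.
The square-root prefactors combine to sqrt(2π·6N) / (sqrt(2π N)·sqrt(2π·5N)) = sqrt(6 / (2π·5·N)) = sqrt(3/(5π·22n)).
Substituting N = 22n: C(132n, 22n) ~ (46656/3125)^(22n) · sqrt(3/(5π·22n)).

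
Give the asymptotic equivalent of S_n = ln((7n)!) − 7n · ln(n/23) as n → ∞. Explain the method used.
S_n ~ 7n · (ln 161 − 1) + O(ln n)

Stirling: ln((7n)!) = 7n ln(7n) − 7n + O(ln n).
  S_n = 7n ln(7n) − 7n − 7n ln(n/23) + O(ln n)
      = 7n ln(7n) − 7n ln n + 7n ln 23 − 7n + O(ln n)
      = 7n ln 7 + 7n ln 23 − 7n + O(ln n)
      = 7n (ln 161 − 1) + O(ln n).
Numerically ln(161) − 1 ≈ 4.0814.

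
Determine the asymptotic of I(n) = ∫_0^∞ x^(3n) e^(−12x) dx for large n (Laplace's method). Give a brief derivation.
I(n) ~ (sqrt(2π·3n) / 12) · (3n/(12e))^(3n)

Write the integrand as exp(3n ln x − 12x) and set f(x) = 3n ln x − 12x. Then f'(x) = 3n/x − 12 = 0 at x* = 3n/12, and f''(x*) = −3n/x*^2 = −12^2/(3n). Laplace's method (interior maximum) gives
  I(n) ~ e^(f(x*)) · sqrt(2π / |f''(x*)|)
        = exp(3n ln(3n/12) − 3n) · sqrt(2π · 3n / 12^2)
        = (3n/12)^(3n) e^(−3n) · sqrt(2π·3n) / 12
        = (sqrt(2π·3n) / 12) · (3n/(12e))^(3n).
This matches Γ(3n+1)/12^(3n+1) with Stirling applied to Γ.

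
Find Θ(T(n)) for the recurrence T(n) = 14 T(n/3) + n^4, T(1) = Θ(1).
T(n) = Θ(n^4)

log_3 14 ≈ 2.402. f(n) = n^4 dominates n^(log_3 14) since 4 > 2.402, and the regularity condition a·f(n/b) = 14·(n/3)^4 = (14/81)·n^4 ≤ c·f(n) holds with c = 14/81 ≈ 0.173 < 1. So this is Case 3: T(n) = Θ(f(n)) = Θ(n^4).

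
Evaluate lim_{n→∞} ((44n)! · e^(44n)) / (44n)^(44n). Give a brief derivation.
lim = ∞

Stirling: (44n)! ~ sqrt(2π·44n) · (44n/e)^(44n). Hence
  (44n)! · e^(44n) / (44n)^(44n) ~ sqrt(2π·44n) = sqrt(2π·44) · sqrt(n) → ∞.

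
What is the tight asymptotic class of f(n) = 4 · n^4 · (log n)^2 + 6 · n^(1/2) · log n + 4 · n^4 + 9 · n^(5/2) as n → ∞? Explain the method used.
f(n) ∈ Θ(n^4 · (log n)^2)

Compare the terms by growth order. For large n, n^a · (log n)^b dominates n^a' · (log n)^b' iff a > a', or (a = a' and b > b'). Ranking the 4 terms shows the dominant one is 4 · n^4 · (log n)^2. Hence f(n) ∈ Θ(n^4 · (log n)^2).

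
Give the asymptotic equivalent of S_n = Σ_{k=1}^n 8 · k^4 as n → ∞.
S_n ~ 8 · n^5 / 5

By integral comparison (Euler-Maclaurin), Σ_{k=1}^n 8 · k^4 = 8 · ∫_0^n x^4 dx + O(n^4) = 8 · n^5/5 + O(n^4). (Equivalently, Faulhaber's formula gives the same leading term.)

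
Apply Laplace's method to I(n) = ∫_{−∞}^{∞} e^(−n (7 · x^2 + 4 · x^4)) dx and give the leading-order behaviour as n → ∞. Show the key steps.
I(n) ~ sqrt(π/(7n))

φ(x) = 7 · x^2 + 4 · x^4 has its unique global minimum at x* = 0 (since φ'(x) = 14x + 16x^3 = 0 only at x = 0 for real x with both coefficients positive, and φ → ∞ as |x| → ∞). At x* = 0, φ(0) = 0 and φ''(0) = 14. Laplace's method then gives
  I(n) ~ sqrt(2π / (n · φ''(0))) · e^(−n φ(0)) = sqrt(2π / (14n)) = sqrt(π/(7n)).
The 4 · x^4 term contributes only at subleading order (an O(1/n) relative correction).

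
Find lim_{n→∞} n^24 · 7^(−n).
lim = 0

Exponentials with base > 1 dominate every fixed polynomial: for any fixed c, n^c / 7^n → 0 as n → ∞ (e.g. by the ratio test, or by writing 7^n = e^(n ln 7) and noting e^(n ln 7) / n^c → ∞). Hence n^24 · 7^(−n) = n^24 / 7^n → 0.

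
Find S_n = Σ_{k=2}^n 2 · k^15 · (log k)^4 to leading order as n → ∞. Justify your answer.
S_n ~ n^16 · (log n)^4 / 8

By integral comparison, S_n = ∫_1^n 2 · x^15 · (log x)^4 dx + O(n^15 · (log n)^4). For the integral, the leading term of ∫_1^n x^15 (log x)^4 dx is n^16/16 · (log n)^4 (by repeated integration by parts; each step lowers the log-exponent and produces a relatively O(1/log n) correction). Hence S_n ~ n^16 · (log n)^4 / 8.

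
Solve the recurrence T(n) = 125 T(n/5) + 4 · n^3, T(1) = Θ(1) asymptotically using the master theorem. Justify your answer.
T(n) = Θ(n^3 log n)

log_5 125 = 3, and f(n) = 4 · n^3 = Θ(n^(log_5 125)). This is Case 2 of the master theorem: T(n) = Θ(f(n) · log n) = Θ(n^3 log n).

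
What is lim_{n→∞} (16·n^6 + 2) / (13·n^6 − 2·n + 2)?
lim = 16/13

For large n the leading n^6 terms dominate both numerator and denominator. Dividing top and bottom by n^6, every other term tends to 0, leaving 16/13.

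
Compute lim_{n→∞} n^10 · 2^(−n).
lim = 0

Exponentials with base > 1 dominate every fixed polynomial: for any fixed c, n^c / 2^n → 0 as n → ∞ (e.g. by the ratio test, or by writing 2^n = e^(n ln 2) and noting e^(n ln 2) / n^c → ∞). Hence n^10 · 2^(−n) = n^10 / 2^n → 0.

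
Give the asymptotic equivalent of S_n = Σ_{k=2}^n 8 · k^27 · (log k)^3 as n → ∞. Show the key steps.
S_n ~ 2 · n^28 · (log n)^3 / 7

By integral comparison, S_n = ∫_1^n 8 · x^27 · (log x)^3 dx + O(n^27 · (log n)^3). For the integral, the leading term of ∫_1^n x^27 (log x)^3 dx is n^28/28 · (log n)^3 (by repeated integration by parts; each step lowers the log-exponent and produces a relatively O(1/log n) correction). Hence S_n ~ 2 · n^28 · (log n)^3 / 7.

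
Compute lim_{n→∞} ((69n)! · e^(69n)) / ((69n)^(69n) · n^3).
lim = 0

Stirling: (69n)! ~ sqrt(2π·69n) · (69n/e)^(69n). Hence
  (69n)! · e^(69n) / (69n)^(69n) ~ sqrt(2π·69n).
Dividing by n^3: sqrt(2π·69n) / n^3 = sqrt(2π·69) · n^((1−6)/2), so the expression behaves like sqrt(2π·69) · n^((1−6)/2) → 0.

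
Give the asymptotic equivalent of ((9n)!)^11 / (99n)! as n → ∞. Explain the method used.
((9n)!)^11/(99n)! ~ ((2π·9n)^(10/2) / sqrt(11)) · 11^(−11·9n)  →  0

Write N = 9n. Stirling: N! ~ sqrt(2π N)(N/e)^N and (11N)! ~ sqrt(2π·11N)·(11N/e)^(11N).
  (N!)^11/(11N)! ~ (2π N)^(11/2) (N/e)^(11N) / [sqrt(2π·11N) (11N/e)^(11N)]
     = (2π N)^(11/2) / sqrt(2π·11N) · (N/(11N))^(11N)
     = (2π N)^((11−1)/2) / sqrt(11) · 11^(−11N).
Since 11^11 > 1, the factor 11^(−11N) decays exponentially, so the ratio → 0. Substituting N = 9n gives the stated form.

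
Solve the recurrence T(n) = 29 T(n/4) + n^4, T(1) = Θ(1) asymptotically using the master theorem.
T(n) = Θ(n^4)

log_4 29 ≈ 2.429. f(n) = n^4 dominates n^(log_4 29) since 4 > 2.429, and the regularity condition a·f(n/b) = 29·(n/4)^4 = (29/256)·n^4 ≤ c·f(n) holds with c = 29/256 ≈ 0.113 < 1. So this is Case 3: T(n) = Θ(f(n)) = Θ(n^4).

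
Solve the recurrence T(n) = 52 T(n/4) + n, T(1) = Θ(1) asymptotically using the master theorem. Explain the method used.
T(n) = Θ(n^(log_4 52))

Master theorem: compare f(n) = n to n^(log_4 52) where log_4 52 ≈ 2.850. Since 1 < log_4 52, we have f(n) = O(n^(log_4 52 − ε)) for some ε > 0 — Case 1. Hence T(n) = Θ(n^(log_4 52)).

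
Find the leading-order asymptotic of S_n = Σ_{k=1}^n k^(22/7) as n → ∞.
S_n ~ (7/29) · n^(29/7)

Integral comparison: Σ_{k=1}^n k^(22/7) = ∫_0^n x^(22/7) dx + O(n^(22/7)). The integral is n^(1 + 22/7) / (1 + 22/7) = n^((22+7)/7) / ((22+7)/7) = (7/29) · n^(29/7).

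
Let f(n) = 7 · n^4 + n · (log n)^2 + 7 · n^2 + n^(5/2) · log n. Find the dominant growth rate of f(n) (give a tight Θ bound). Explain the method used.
f(n) ∈ Θ(n^4)

Compare the terms by growth order. For large n, n^a · (log n)^b dominates n^a' · (log n)^b' iff a > a', or (a = a' and b > b'). Ranking the 4 terms shows the dominant one is 7 · n^4. Hence f(n) ∈ Θ(n^4).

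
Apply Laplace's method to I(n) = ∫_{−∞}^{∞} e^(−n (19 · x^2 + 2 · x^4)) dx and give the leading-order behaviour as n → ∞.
I(n) ~ sqrt(π/(19n))

φ(x) = 19 · x^2 + 2 · x^4 has its unique global minimum at x* = 0 (since φ'(x) = 38x + 8x^3 = 0 only at x = 0 for real x with both coefficients positive, and φ → ∞ as |x| → ∞). At x* = 0, φ(0) = 0 and φ''(0) = 38. Laplace's method then gives
  I(n) ~ sqrt(2π / (n · φ''(0))) · e^(−n φ(0)) = sqrt(2π / (38n)) = sqrt(π/(19n)).
The 2 · x^4 term contributes only at subleading order (an O(1/n) relative correction).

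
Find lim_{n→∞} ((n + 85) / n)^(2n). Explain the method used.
lim = e^170

Rewrite as (1 + 85/n)^(2n). By the standard limit (1 + x/n)^n → e^x, we have (1 + 85/n)^n → e^85, and raising to the 2nd power gives e^170.
More precisely, ln[(1 + 85/n)^(2n)] = 2n · ln(1 + 85/n) = 2n · (85/n + O(1/n^2)) = 170 + O(1/n) → 170.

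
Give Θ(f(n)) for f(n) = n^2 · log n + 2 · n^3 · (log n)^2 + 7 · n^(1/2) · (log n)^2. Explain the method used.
f(n) ∈ Θ(n^3 · (log n)^2)

Compare the terms by growth order. For large n, n^a · (log n)^b dominates n^a' · (log n)^b' iff a > a', or (a = a' and b > b'). Ranking the 3 terms shows the dominant one is 2 · n^3 · (log n)^2. Hence f(n) ∈ Θ(n^3 · (log n)^2).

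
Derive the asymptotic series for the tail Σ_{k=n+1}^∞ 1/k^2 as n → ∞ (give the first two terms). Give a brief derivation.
Σ_{k>n} 1/k^2 = 1/(1 · n) − 1/(2 · n^2) + O(1/n^3)

Compare to the integral: ∫_{n}^∞ x^(−2) dx = [−x^(−1)/1]_{n}^∞ = 1/((2−1)·n). The Euler-Maclaurin correction adds −f(n)/2 = −1/(2·n^2). Euler-Maclaurin then gives
  Σ_{k>n} 1/k^2 = ∫_{n}^∞ dx/x^2 − 1/(2·n^2) + O(1/n^3).
(Equivalently this is ζ(2) − Σ_{k≤n} 1/k^2.)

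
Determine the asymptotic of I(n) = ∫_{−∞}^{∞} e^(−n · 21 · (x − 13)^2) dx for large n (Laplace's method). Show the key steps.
I(n) = sqrt(π/(21n))

Here φ(x) = 21 · (x − 13)^2 has its unique minimum at x* = 13 with φ(x*) = 0 and φ''(x*) = 42. Laplace's method gives
  I(n) ~ e^(−n φ(x*)) · sqrt(2π / (n · φ''(x*))) = sqrt(2π / (42n)) = sqrt(π/(21n)).
This is exact: substituting u = (x − 13)·sqrt(21n) gives I(n) = (1/sqrt(21n)) ∫_{−∞}^{∞} e^(−u^2) du = sqrt(π/(21n)).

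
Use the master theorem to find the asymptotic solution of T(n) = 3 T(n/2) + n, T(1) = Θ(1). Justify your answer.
T(n) = Θ(n^(log_2 3))

Master theorem: compare f(n) = n to n^(log_2 3) where log_2 3 ≈ 1.585. Since 1 < log_2 3, we have f(n) = O(n^(log_2 3 − ε)) for some ε > 0 — Case 1. Hence T(n) = Θ(n^(log_2 3)).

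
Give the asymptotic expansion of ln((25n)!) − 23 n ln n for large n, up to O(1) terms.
ln((25n)!) − 23 n ln n = 2 n ln n + 25(ln 25 − 1) n + (1/2) ln(2π·25n) + O(1/n)

Stirling: ln((25n)!) = 25n ln(25n) − 25n + (1/2) ln(2π·25n) + O(1/n).
Expand 25n ln(25n) = 25n (ln n + ln 25) = 25n ln n + 25n ln 25.
Subtract 23n ln n: leading term is (25 − 23) n ln n = 2 n ln n. The next term is 25n ln 25 − 25n = 25(ln 25 − 1) n. Then the (1/2) ln(2π·25n) correction.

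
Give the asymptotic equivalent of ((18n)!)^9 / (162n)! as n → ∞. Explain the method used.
((18n)!)^9/(162n)! ~ ((2π·18n)^(8/2) / 3) · 9^(−9·18n)  →  0

Write N = 18n. Stirling: N! ~ sqrt(2π N)(N/e)^N and (9N)! ~ sqrt(2π·9N)·(9N/e)^(9N).
  (N!)^9/(9N)! ~ (2π N)^(9/2) (N/e)^(9N) / [sqrt(2π·9N) (9N/e)^(9N)]
     = (2π N)^(9/2) / sqrt(2π·9N) · (N/(9N))^(9N)
     = (2π N)^((9−1)/2) / 3 · 9^(−9N).
Since 9^9 > 1, the factor 9^(−9N) decays exponentially, so the ratio → 0. Substituting N = 18n gives the stated form.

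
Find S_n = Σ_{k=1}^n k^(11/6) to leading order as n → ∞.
S_n ~ (6/17) · n^(17/6)

Integral comparison: Σ_{k=1}^n k^(11/6) = ∫_0^n x^(11/6) dx + O(n^(11/6)). The integral is n^(1 + 11/6) / (1 + 11/6) = n^((11+6)/6) / ((11+6)/6) = (6/17) · n^(17/6).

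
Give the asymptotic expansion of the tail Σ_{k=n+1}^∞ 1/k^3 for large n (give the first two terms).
Σ_{k>n} 1/k^3 = 1/(2 · n^2) − 1/(2 · n^3) + O(1/n^4)

Compare to the integral: ∫_{n}^∞ x^(−3) dx = [−x^(−2)/2]_{n}^∞ = 1/((3−1)·n^2). The Euler-Maclaurin correction adds −f(n)/2 = −1/(2·n^3). Euler-Maclaurin then gives
  Σ_{k>n} 1/k^3 = ∫_{n}^∞ dx/x^3 − 1/(2·n^3) + O(1/n^4).
(Equivalently this is ζ(3) − Σ_{k≤n} 1/k^3.)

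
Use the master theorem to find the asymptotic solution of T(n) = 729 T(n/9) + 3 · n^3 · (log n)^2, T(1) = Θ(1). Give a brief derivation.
T(n) = Θ(n^3 · (log n)^3)

Here log_9 729 = 3 and f(n) = 3 · n^3 · (log n)^2 = Θ(n^(log_9 729) · (log n)^2). This is the extended Case 2 of the master theorem (f matches the critical exponent up to log factors), giving T(n) = Θ(n^(log_9 729) · (log n)^(2+1)) = Θ(n^3 · (log n)^3).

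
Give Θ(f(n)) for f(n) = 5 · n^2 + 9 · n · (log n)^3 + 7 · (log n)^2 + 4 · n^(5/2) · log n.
f(n) ∈ Θ(n^(5/2) · log n)

Compare the terms by growth order. For large n, n^a · (log n)^b dominates n^a' · (log n)^b' iff a > a', or (a = a' and b > b'). Ranking the 4 terms shows the dominant one is 4 · n^(5/2) · log n. Hence f(n) ∈ Θ(n^(5/2) · log n).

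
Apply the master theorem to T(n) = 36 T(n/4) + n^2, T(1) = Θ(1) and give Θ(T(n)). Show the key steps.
T(n) = Θ(n^(log_4 36))

Master theorem: compare f(n) = n^2 to n^(log_4 36) where log_4 36 ≈ 2.585. Since 2 < log_4 36, we have f(n) = O(n^(log_4 36 − ε)) for some ε > 0 — Case 1. Hence T(n) = Θ(n^(log_4 36)).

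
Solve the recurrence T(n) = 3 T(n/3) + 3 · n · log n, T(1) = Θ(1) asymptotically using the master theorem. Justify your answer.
T(n) = Θ(n · (log n)^2)

Here log_3 3 = 1 and f(n) = 3 · n · log n = Θ(n^(log_3 3) · (log n)^1). This is the extended Case 2 of the master theorem (f matches the critical exponent up to log factors), giving T(n) = Θ(n^(log_3 3) · (log n)^(1+1)) = Θ(n · (log n)^2).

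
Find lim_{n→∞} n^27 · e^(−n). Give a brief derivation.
lim = 0

Exponentials with base > 1 dominate every fixed polynomial: for any fixed c, n^c / e^n → 0 as n → ∞ (e.g. by the ratio test, or since e^n grows faster than any power of n). Hence n^27 · e^(−n) = n^27 / e^n → 0.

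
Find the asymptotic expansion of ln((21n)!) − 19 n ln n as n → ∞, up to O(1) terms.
ln((21n)!) − 19 n ln n = 2 n ln n + 21(ln 21 − 1) n + (1/2) ln(2π·21n) + O(1/n)

Stirling: ln((21n)!) = 21n ln(21n) − 21n + (1/2) ln(2π·21n) + O(1/n).
Expand 21n ln(21n) = 21n (ln n + ln 21) = 21n ln n + 21n ln 21.
Subtract 19n ln n: leading term is (21 − 19) n ln n = 2 n ln n. The next term is 21n ln 21 − 21n = 21(ln 21 − 1) n. Then the (1/2) ln(2π·21n) correction.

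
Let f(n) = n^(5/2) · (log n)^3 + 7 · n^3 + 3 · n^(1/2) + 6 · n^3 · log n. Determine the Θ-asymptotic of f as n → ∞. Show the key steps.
f(n) ∈ Θ(n^3 · log n)

Compare the terms by growth order. For large n, n^a · (log n)^b dominates n^a' · (log n)^b' iff a > a', or (a = a' and b > b'). Ranking the 4 terms shows the dominant one is 6 · n^3 · log n. Hence f(n) ∈ Θ(n^3 · log n).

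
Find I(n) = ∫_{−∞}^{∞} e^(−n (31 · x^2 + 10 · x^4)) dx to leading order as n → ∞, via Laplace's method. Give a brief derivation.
I(n) ~ sqrt(π/(31n))

φ(x) = 31 · x^2 + 10 · x^4 has its unique global minimum at x* = 0 (since φ'(x) = 62x + 40x^3 = 0 only at x = 0 for real x with both coefficients positive, and φ → ∞ as |x| → ∞). At x* = 0, φ(0) = 0 and φ''(0) = 62. Laplace's method then gives
  I(n) ~ sqrt(2π / (n · φ''(0))) · e^(−n φ(0)) = sqrt(2π / (62n)) = sqrt(π/(31n)).
The 10 · x^4 term contributes only at subleading order (an O(1/n) relative correction).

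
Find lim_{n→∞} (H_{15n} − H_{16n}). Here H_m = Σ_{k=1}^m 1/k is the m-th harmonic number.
lim = ln(15/16)

Euler-Maclaurin gives H_m = ln m + γ + 1/(2m) + O(1/m^2). The γ and O(1/m) terms cancel in the difference:
  H_{15n} − H_{16n} = ln(15n) − ln(16n) + O(1/n) = ln(15/16) + O(1/n).
Hence the limit is ln(15/16).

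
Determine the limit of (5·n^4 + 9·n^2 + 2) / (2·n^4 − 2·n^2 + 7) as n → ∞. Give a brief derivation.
lim = 5/2

For large n the leading n^4 terms dominate both numerator and denominator. Dividing top and bottom by n^4, every other term tends to 0, leaving 5/2.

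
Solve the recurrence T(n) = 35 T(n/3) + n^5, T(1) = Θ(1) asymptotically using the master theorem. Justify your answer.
T(n) = Θ(n^5)

log_3 35 ≈ 3.236. f(n) = n^5 dominates n^(log_3 35) since 5 > 3.236, and the regularity condition a·f(n/b) = 35·(n/3)^5 = (35/243)·n^5 ≤ c·f(n) holds with c = 35/243 ≈ 0.144 < 1. So this is Case 3: T(n) = Θ(f(n)) = Θ(n^5).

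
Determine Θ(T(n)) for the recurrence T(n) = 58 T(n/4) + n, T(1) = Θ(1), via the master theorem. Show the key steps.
T(n) = Θ(n^(log_4 58))

Master theorem: compare f(n) = n to n^(log_4 58) where log_4 58 ≈ 2.929. Since 1 < log_4 58, we have f(n) = O(n^(log_4 58 − ε)) for some ε > 0 — Case 1. Hence T(n) = Θ(n^(log_4 58)).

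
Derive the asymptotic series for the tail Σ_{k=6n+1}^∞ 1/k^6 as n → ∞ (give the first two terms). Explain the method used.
Σ_{k>6n} 1/k^6 = 1/(5 · (6n)^5) − 1/(2 · (6n)^6) + O(1/(6n)^7)

Compare to the integral: ∫_{6n}^∞ x^(−6) dx = [−x^(−5)/5]_{6n}^∞ = 1/((6−1)·(6n)^5). The Euler-Maclaurin correction adds −f(6n)/2 = −1/(2·(6n)^6). Euler-Maclaurin then gives
  Σ_{k>6n} 1/k^6 = ∫_{6n}^∞ dx/x^6 − 1/(2·(6n)^6) + O(1/(6n)^7).
(Equivalently this is ζ(6) − Σ_{k≤6n} 1/k^6.)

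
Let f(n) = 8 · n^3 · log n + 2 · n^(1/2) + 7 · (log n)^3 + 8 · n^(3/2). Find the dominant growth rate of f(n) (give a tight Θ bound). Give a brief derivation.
f(n) ∈ Θ(n^3 · log n)

Compare the terms by growth order. For large n, n^a · (log n)^b dominates n^a' · (log n)^b' iff a > a', or (a = a' and b > b'). Ranking the 4 terms shows the dominant one is 8 · n^3 · log n. Hence f(n) ∈ Θ(n^3 · log n).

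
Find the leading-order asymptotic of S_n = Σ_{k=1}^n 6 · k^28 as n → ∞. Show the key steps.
S_n ~ 6 · n^29 / 29

By integral comparison (Euler-Maclaurin), Σ_{k=1}^n 6 · k^28 = 6 · ∫_0^n x^28 dx + O(n^28) = 6 · n^29/29 + O(n^28). (Equivalently, Faulhaber's formula gives the same leading term.)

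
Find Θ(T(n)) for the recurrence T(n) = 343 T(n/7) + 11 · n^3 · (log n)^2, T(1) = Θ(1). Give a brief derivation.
T(n) = Θ(n^3 · (log n)^3)

Here log_7 343 = 3 and f(n) = 11 · n^3 · (log n)^2 = Θ(n^(log_7 343) · (log n)^2). This is the extended Case 2 of the master theorem (f matches the critical exponent up to log factors), giving T(n) = Θ(n^(log_7 343) · (log n)^(2+1)) = Θ(n^3 · (log n)^3).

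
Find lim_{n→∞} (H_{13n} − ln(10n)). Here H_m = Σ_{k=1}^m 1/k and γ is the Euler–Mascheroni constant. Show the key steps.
lim = ln(13/10) + γ

By Euler-Maclaurin, H_m = ln m + γ + O(1/m). So
  H_{13n} − ln(10n) = ln(13n) + γ − ln(10n) + O(1/n)
                       = ln(13/10) + γ + O(1/n).
Hence the limit is ln(13/10) + γ.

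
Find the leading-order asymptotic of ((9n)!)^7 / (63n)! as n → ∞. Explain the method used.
((9n)!)^7/(63n)! ~ ((2π·9n)^(6/2) / sqrt(7)) · 7^(−7·9n)  →  0

Write N = 9n. Stirling: N! ~ sqrt(2π N)(N/e)^N and (7N)! ~ sqrt(2π·7N)·(7N/e)^(7N).
  (N!)^7/(7N)! ~ (2π N)^(7/2) (N/e)^(7N) / [sqrt(2π·7N) (7N/e)^(7N)]
     = (2π N)^(7/2) / sqrt(2π·7N) · (N/(7N))^(7N)
     = (2π N)^((7−1)/2) / sqrt(7) · 7^(−7N).
Since 7^7 > 1, the factor 7^(−7N) decays exponentially, so the ratio → 0. Substituting N = 9n gives the stated form.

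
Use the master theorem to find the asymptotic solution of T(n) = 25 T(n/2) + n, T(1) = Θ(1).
T(n) = Θ(n^(log_2 25))

Master theorem: compare f(n) = n to n^(log_2 25) where log_2 25 ≈ 4.644. Since 1 < log_2 25, we have f(n) = O(n^(log_2 25 − ε)) for some ε > 0 — Case 1. Hence T(n) = Θ(n^(log_2 25)).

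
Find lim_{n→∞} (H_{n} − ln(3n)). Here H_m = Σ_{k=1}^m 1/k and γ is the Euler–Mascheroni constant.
lim = −ln 3 + γ

By Euler-Maclaurin, H_m = ln m + γ + O(1/m). So
  H_{n} − ln(3n) = ln(n) + γ − ln(3n) + O(1/n)
                       = ln(1/3) + γ + O(1/n).
Hence the limit is ln(1/3) + γ.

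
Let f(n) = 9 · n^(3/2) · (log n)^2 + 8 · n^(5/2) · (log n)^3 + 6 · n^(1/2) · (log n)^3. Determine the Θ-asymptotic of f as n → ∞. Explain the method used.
f(n) ∈ Θ(n^(5/2) · (log n)^3)

Compare the terms by growth order. For large n, n^a · (log n)^b dominates n^a' · (log n)^b' iff a > a', or (a = a' and b > b'). Ranking the 3 terms shows the dominant one is 8 · n^(5/2) · (log n)^3. Hence f(n) ∈ Θ(n^(5/2) · (log n)^3).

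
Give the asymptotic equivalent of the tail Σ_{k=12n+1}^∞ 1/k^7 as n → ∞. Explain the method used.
Σ_{k>12n} 1/k^7 ~ 1/(6 · (12n)^6)

Compare to the integral: ∫_{12n}^∞ x^(−7) dx = [−x^(−6)/6]_{12n}^∞ = 1/((7−1)·(12n)^6). Euler-Maclaurin then gives
  Σ_{k>12n} 1/k^7 = ∫_{12n}^∞ dx/x^7 − 1/(2·(12n)^7) + O(1/(12n)^8).
(Equivalently this is ζ(7) − Σ_{k≤12n} 1/k^7.)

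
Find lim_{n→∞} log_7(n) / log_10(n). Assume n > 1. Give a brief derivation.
lim = ln(10) / ln(7) = log_7(10)

Change of base: log_7(n) = ln n / ln 7 and log_10(n) = ln n / ln 10. The ratio is (ln n / ln 7) · (ln 10 / ln n) = ln 10 / ln 7, a constant independent of n. So the limit is ln 10 / ln 7 = log_7(10).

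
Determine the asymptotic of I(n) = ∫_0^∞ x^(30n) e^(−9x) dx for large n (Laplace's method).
I(n) ~ (sqrt(2π·30n) / 9) · (30n/(9e))^(30n)

Write the integrand as exp(30n ln x − 9x) and set f(x) = 30n ln x − 9x. Then f'(x) = 30n/x − 9 = 0 at x* = 30n/9, and f''(x*) = −30n/x*^2 = −9^2/(30n). Laplace's method (interior maximum) gives
  I(n) ~ e^(f(x*)) · sqrt(2π / |f''(x*)|)
        = exp(30n ln(30n/9) − 30n) · sqrt(2π · 30n / 9^2)
        = (30n/9)^(30n) e^(−30n) · sqrt(2π·30n) / 9
        = (sqrt(2π·30n) / 9) · (30n/(9e))^(30n).
This matches Γ(30n+1)/9^(30n+1) with Stirling applied to Γ.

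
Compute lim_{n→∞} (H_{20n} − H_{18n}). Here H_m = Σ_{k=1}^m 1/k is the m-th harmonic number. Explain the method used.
lim = ln(20/18) = ln(10/9)

Euler-Maclaurin gives H_m = ln m + γ + 1/(2m) + O(1/m^2). The γ and O(1/m) terms cancel in the difference:
  H_{20n} − H_{18n} = ln(20n) − ln(18n) + O(1/n) = ln(20/18) + O(1/n).
Hence the limit is ln(20/18) = ln(10/9).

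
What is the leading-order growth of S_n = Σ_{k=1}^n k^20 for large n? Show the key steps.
S_n ~ n^21 / 21

By integral comparison (Euler-Maclaurin), Σ_{k=1}^n k^20 = ∫_0^n x^20 dx + O(n^20) = n^21/21 + O(n^20). (Equivalently, Faulhaber's formula gives the same leading term.)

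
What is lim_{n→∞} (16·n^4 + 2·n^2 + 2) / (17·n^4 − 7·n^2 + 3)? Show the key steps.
lim = 16/17

For large n the leading n^4 terms dominate both numerator and denominator. Dividing top and bottom by n^4, every other term tends to 0, leaving 16/17.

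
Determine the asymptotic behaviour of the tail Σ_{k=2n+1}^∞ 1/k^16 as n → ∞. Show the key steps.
Σ_{k>2n} 1/k^16 ~ 1/(15 · (2n)^15)

Compare to the integral: ∫_{2n}^∞ x^(−16) dx = [−x^(−15)/15]_{2n}^∞ = 1/((16−1)·(2n)^15). Euler-Maclaurin then gives
  Σ_{k>2n} 1/k^16 = ∫_{2n}^∞ dx/x^16 − 1/(2·(2n)^16) + O(1/(2n)^17).
(Equivalently this is ζ(16) − Σ_{k≤2n} 1/k^16.)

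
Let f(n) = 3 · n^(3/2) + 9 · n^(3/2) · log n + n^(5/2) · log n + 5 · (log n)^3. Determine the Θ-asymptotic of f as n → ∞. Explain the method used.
f(n) ∈ Θ(n^(5/2) · log n)

Compare the terms by growth order. For large n, n^a · (log n)^b dominates n^a' · (log n)^b' iff a > a', or (a = a' and b > b'). Ranking the 4 terms shows the dominant one is n^(5/2) · log n. Hence f(n) ∈ Θ(n^(5/2) · log n).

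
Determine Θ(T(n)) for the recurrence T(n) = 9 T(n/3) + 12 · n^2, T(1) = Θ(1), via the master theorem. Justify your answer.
T(n) = Θ(n^2 log n)

log_3 9 = 2, and f(n) = 12 · n^2 = Θ(n^(log_3 9)). This is Case 2 of the master theorem: T(n) = Θ(f(n) · log n) = Θ(n^2 log n).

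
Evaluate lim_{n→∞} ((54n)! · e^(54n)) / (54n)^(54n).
lim = ∞

Stirling: (54n)! ~ sqrt(2π·54n) · (54n/e)^(54n). Hence
  (54n)! · e^(54n) / (54n)^(54n) ~ sqrt(2π·54n) = sqrt(2π·54) · sqrt(n) → ∞.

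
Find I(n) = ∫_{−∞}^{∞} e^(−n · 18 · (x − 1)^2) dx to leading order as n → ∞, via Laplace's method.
I(n) = sqrt(π/(18n))

Here φ(x) = 18 · (x − 1)^2 has its unique minimum at x* = 1 with φ(x*) = 0 and φ''(x*) = 36. Laplace's method gives
  I(n) ~ e^(−n φ(x*)) · sqrt(2π / (n · φ''(x*))) = sqrt(2π / (36n)) = sqrt(π/(18n)).
This is exact: substituting u = (x − 1)·sqrt(18n) gives I(n) = (1/sqrt(18n)) ∫_{−∞}^{∞} e^(−u^2) du = sqrt(π/(18n)).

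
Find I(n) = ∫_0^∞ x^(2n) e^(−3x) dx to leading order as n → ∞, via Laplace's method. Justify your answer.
I(n) ~ (sqrt(2π·2n) / 3) · (2n/(3e))^(2n)

Write the integrand as exp(2n ln x − 3x) and set f(x) = 2n ln x − 3x. Then f'(x) = 2n/x − 3 = 0 at x* = 2n/3, and f''(x*) = −2n/x*^2 = −3^2/(2n). Laplace's method (interior maximum) gives
  I(n) ~ e^(f(x*)) · sqrt(2π / |f''(x*)|)
        = exp(2n ln(2n/3) − 2n) · sqrt(2π · 2n / 3^2)
        = (2n/3)^(2n) e^(−2n) · sqrt(2π·2n) / 3
        = (sqrt(2π·2n) / 3) · (2n/(3e))^(2n).
This matches Γ(2n+1)/3^(2n+1) with Stirling applied to Γ.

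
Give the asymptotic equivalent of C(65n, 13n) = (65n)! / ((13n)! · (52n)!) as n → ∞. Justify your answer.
C(65n, 13n) ~ (3125/256)^(13n) · sqrt(5/(8π·13n))

Write N = 13n. Apply Stirling to each factorial:
  (5N)! ~ sqrt(2π·5N) · (5N/e)^(5N),
  N! ~ sqrt(2π N) · (N/e)^N,
  (4N)! ~ sqrt(2π·4N) · (4N/e)^(4N).
The exponential factors combine to (5N)^(5N) / (N^N · (4N)^(4N)) = 5^(5N)/4^(4N) = (5^5/4^4)^N = (3125/256)^N.
The square-root prefactors combine to sqrt(2π·5N) / (sqrt(2π N)·sqrt(2π·4N)) = sqrt(5 / (2π·4·N)) = sqrt(5/(8π·13n)).
Substituting N = 13n: C(65n, 13n) ~ (3125/256)^(13n) · sqrt(5/(8π·13n)).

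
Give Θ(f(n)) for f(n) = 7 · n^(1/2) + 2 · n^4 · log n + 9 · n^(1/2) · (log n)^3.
f(n) ∈ Θ(n^4 · log n)

Compare the terms by growth order. For large n, n^a · (log n)^b dominates n^a' · (log n)^b' iff a > a', or (a = a' and b > b'). Ranking the 3 terms shows the dominant one is 2 · n^4 · log n. Hence f(n) ∈ Θ(n^4 · log n).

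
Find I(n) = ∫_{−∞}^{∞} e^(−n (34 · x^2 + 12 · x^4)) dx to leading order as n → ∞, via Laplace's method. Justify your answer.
I(n) ~ sqrt(π/(34n))

φ(x) = 34 · x^2 + 12 · x^4 has its unique global minimum at x* = 0 (since φ'(x) = 68x + 48x^3 = 0 only at x = 0 for real x with both coefficients positive, and φ → ∞ as |x| → ∞). At x* = 0, φ(0) = 0 and φ''(0) = 68. Laplace's method then gives
  I(n) ~ sqrt(2π / (n · φ''(0))) · e^(−n φ(0)) = sqrt(2π / (68n)) = sqrt(π/(34n)).
The 12 · x^4 term contributes only at subleading order (an O(1/n) relative correction).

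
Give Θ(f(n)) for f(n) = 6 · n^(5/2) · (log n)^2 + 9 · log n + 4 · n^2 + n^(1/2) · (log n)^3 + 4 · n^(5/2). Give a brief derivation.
f(n) ∈ Θ(n^(5/2) · (log n)^2)

Compare the terms by growth order. For large n, n^a · (log n)^b dominates n^a' · (log n)^b' iff a > a', or (a = a' and b > b'). Ranking the 5 terms shows the dominant one is 6 · n^(5/2) · (log n)^2. Hence f(n) ∈ Θ(n^(5/2) · (log n)^2).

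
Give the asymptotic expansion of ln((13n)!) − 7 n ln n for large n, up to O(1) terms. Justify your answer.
ln((13n)!) − 7 n ln n = 6 n ln n + 13(ln 13 − 1) n + (1/2) ln(2π·13n) + O(1/n)

Stirling: ln((13n)!) = 13n ln(13n) − 13n + (1/2) ln(2π·13n) + O(1/n).
Expand 13n ln(13n) = 13n (ln n + ln 13) = 13n ln n + 13n ln 13.
Subtract 7n ln n: leading term is (13 − 7) n ln n = 6 n ln n. The next term is 13n ln 13 − 13n = 13(ln 13 − 1) n. Then the (1/2) ln(2π·13n) correction.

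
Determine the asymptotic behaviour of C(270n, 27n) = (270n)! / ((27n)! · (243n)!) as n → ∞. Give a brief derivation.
C(270n, 27n) ~ (10000000000/387420489)^(27n) · sqrt(5/(9π·27n))

Write N = 27n. Apply Stirling to each factorial:
  (10N)! ~ sqrt(2π·10N) · (10N/e)^(10N),
  N! ~ sqrt(2π N) · (N/e)^N,
  (9N)! ~ sqrt(2π·9N) · (9N/e)^(9N).
The exponential factors combine to (10N)^(10N) / (N^N · (9N)^(9N)) = 10^(10N)/9^(9N) = (10^10/9^9)^N = (10000000000/387420489)^N.
The square-root prefactors combine to sqrt(2π·10N) / (sqrt(2π N)·sqrt(2π·9N)) = sqrt(10 / (2π·9·N)) = sqrt(5/(9π·27n)).
Substituting N = 27n: C(270n, 27n) ~ (10000000000/387420489)^(27n) · sqrt(5/(9π·27n)).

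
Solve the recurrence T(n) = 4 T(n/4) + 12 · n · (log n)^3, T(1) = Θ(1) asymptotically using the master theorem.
T(n) = Θ(n · (log n)^4)

Here log_4 4 = 1 and f(n) = 12 · n · (log n)^3 = Θ(n^(log_4 4) · (log n)^3). This is the extended Case 2 of the master theorem (f matches the critical exponent up to log factors), giving T(n) = Θ(n^(log_4 4) · (log n)^(3+1)) = Θ(n · (log n)^4).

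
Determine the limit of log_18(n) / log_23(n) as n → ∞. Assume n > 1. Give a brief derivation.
lim = ln(23) / ln(18) = log_18(23)

Change of base: log_18(n) = ln n / ln 18 and log_23(n) = ln n / ln 23. The ratio is (ln n / ln 18) · (ln 23 / ln n) = ln 23 / ln 18, a constant independent of n. So the limit is ln 23 / ln 18 = log_18(23).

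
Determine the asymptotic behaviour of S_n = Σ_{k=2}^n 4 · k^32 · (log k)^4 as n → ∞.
S_n ~ 4 · n^33 · (log n)^4 / 33

By integral comparison, S_n = ∫_1^n 4 · x^32 · (log x)^4 dx + O(n^32 · (log n)^4). For the integral, the leading term of ∫_1^n x^32 (log x)^4 dx is n^33/33 · (log n)^4 (by repeated integration by parts; each step lowers the log-exponent and produces a relatively O(1/log n) correction). Hence S_n ~ 4 · n^33 · (log n)^4 / 33.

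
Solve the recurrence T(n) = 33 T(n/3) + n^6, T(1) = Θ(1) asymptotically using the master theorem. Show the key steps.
T(n) = Θ(n^6)

log_3 33 ≈ 3.183. f(n) = n^6 dominates n^(log_3 33) since 6 > 3.183, and the regularity condition a·f(n/b) = 33·(n/3)^6 = (33/729)·n^6 ≤ c·f(n) holds with c = 33/729 ≈ 0.0453 < 1. So this is Case 3: T(n) = Θ(f(n)) = Θ(n^6).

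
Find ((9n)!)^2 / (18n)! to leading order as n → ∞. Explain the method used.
((9n)!)^2/(18n)! ~ ((2π·9n)^(1/2) / sqrt(2)) · 2^(−2·9n)  →  0

Write N = 9n. Stirling: N! ~ sqrt(2π N)(N/e)^N and (2N)! ~ sqrt(2π·2N)·(2N/e)^(2N).
  (N!)^2/(2N)! ~ (2π N)^(2/2) (N/e)^(2N) / [sqrt(2π·2N) (2N/e)^(2N)]
     = (2π N)^(2/2) / sqrt(2π·2N) · (N/(2N))^(2N)
     = (2π N)^((2−1)/2) / sqrt(2) · 2^(−2N).
Since 2^2 > 1, the factor 2^(−2N) decays exponentially, so the ratio → 0. Substituting N = 9n gives the stated form.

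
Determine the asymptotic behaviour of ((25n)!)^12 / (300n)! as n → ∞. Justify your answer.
((25n)!)^12/(300n)! ~ ((2π·25n)^(11/2) / sqrt(12)) · 12^(−12·25n)  →  0

Write N = 25n. Stirling: N! ~ sqrt(2π N)(N/e)^N and (12N)! ~ sqrt(2π·12N)·(12N/e)^(12N).
  (N!)^12/(12N)! ~ (2π N)^(12/2) (N/e)^(12N) / [sqrt(2π·12N) (12N/e)^(12N)]
     = (2π N)^(12/2) / sqrt(2π·12N) · (N/(12N))^(12N)
     = (2π N)^((12−1)/2) / sqrt(12) · 12^(−12N).
Since 12^12 > 1, the factor 12^(−12N) decays exponentially, so the ratio → 0. Substituting N = 25n gives the stated form.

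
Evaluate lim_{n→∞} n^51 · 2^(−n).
lim = 0

Exponentials with base > 1 dominate every fixed polynomial: for any fixed c, n^c / 2^n → 0 as n → ∞ (e.g. by the ratio test, or by writing 2^n = e^(n ln 2) and noting e^(n ln 2) / n^c → ∞). Hence n^51 · 2^(−n) = n^51 / 2^n → 0.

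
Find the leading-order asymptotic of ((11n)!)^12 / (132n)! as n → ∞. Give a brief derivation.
((11n)!)^12/(132n)! ~ ((2π·11n)^(11/2) / sqrt(12)) · 12^(−12·11n)  →  0

Write N = 11n. Stirling: N! ~ sqrt(2π N)(N/e)^N and (12N)! ~ sqrt(2π·12N)·(12N/e)^(12N).
  (N!)^12/(12N)! ~ (2π N)^(12/2) (N/e)^(12N) / [sqrt(2π·12N) (12N/e)^(12N)]
     = (2π N)^(12/2) / sqrt(2π·12N) · (N/(12N))^(12N)
     = (2π N)^((12−1)/2) / sqrt(12) · 12^(−12N).
Since 12^12 > 1, the factor 12^(−12N) decays exponentially, so the ratio → 0. Substituting N = 11n gives the stated form.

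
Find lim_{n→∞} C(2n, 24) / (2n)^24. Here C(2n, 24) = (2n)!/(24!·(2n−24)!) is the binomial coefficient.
lim = 1/24! = 1/620448401733239439360000

With N = 2n → ∞: C(N, 24) / N^24 = [N(N−1)…(N−23)] / (24! · N^24) = (1/24!) · 1 · (1 − 1/(2n)) · … · (1 − 23/(2n)). Each factor → 1 as N → ∞, so the limit is 1/24! = 1/620448401733239439360000.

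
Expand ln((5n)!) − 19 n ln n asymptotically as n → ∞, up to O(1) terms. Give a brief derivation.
ln((5n)!) − 19 n ln n = −14 n ln n + 5(ln 5 − 1) n + (1/2) ln(2π·5n) + O(1/n)

Stirling: ln((5n)!) = 5n ln(5n) − 5n + (1/2) ln(2π·5n) + O(1/n).
Expand 5n ln(5n) = 5n (ln n + ln 5) = 5n ln n + 5n ln 5.
Subtract 19n ln n: leading term is (5 − 19) n ln n = −14 n ln n. The next term is 5n ln 5 − 5n = 5(ln 5 − 1) n. Then the (1/2) ln(2π·5n) correction.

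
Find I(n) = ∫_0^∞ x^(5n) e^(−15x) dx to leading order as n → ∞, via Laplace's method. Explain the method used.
I(n) ~ (sqrt(2π·5n) / 15) · (5n/(15e))^(5n)

Write the integrand as exp(5n ln x − 15x) and set f(x) = 5n ln x − 15x. Then f'(x) = 5n/x − 15 = 0 at x* = 5n/15, and f''(x*) = −5n/x*^2 = −15^2/(5n). Laplace's method (interior maximum) gives
  I(n) ~ e^(f(x*)) · sqrt(2π / |f''(x*)|)
        = exp(5n ln(5n/15) − 5n) · sqrt(2π · 5n / 15^2)
        = (5n/15)^(5n) e^(−5n) · sqrt(2π·5n) / 15
        = (sqrt(2π·5n) / 15) · (5n/(15e))^(5n).
This matches Γ(5n+1)/15^(5n+1) with Stirling applied to Γ.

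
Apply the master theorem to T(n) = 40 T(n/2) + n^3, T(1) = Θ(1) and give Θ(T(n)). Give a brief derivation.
T(n) = Θ(n^(log_2 40))

Master theorem: compare f(n) = n^3 to n^(log_2 40) where log_2 40 ≈ 5.322. Since 3 < log_2 40, we have f(n) = O(n^(log_2 40 − ε)) for some ε > 0 — Case 1. Hence T(n) = Θ(n^(log_2 40)).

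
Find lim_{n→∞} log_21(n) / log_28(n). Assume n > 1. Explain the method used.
lim = ln(28) / ln(21) = log_21(28)

Change of base: log_21(n) = ln n / ln 21 and log_28(n) = ln n / ln 28. The ratio is (ln n / ln 21) · (ln 28 / ln n) = ln 28 / ln 21, a constant independent of n. So the limit is ln 28 / ln 21 = log_21(28).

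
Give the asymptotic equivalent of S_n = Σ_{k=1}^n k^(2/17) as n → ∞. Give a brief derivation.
S_n ~ (17/19) · n^(19/17)

Integral comparison: Σ_{k=1}^n k^(2/17) = ∫_0^n x^(2/17) dx + O(n^(2/17)). The integral is n^(1 + 2/17) / (1 + 2/17) = n^((2+17)/17) / ((2+17)/17) = (17/19) · n^(19/17).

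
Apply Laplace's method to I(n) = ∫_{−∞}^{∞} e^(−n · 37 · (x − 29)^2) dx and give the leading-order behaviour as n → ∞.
I(n) = sqrt(π/(37n))

Here φ(x) = 37 · (x − 29)^2 has its unique minimum at x* = 29 with φ(x*) = 0 and φ''(x*) = 74. Laplace's method gives
  I(n) ~ e^(−n φ(x*)) · sqrt(2π / (n · φ''(x*))) = sqrt(2π / (74n)) = sqrt(π/(37n)).
This is exact: substituting u = (x − 29)·sqrt(37n) gives I(n) = (1/sqrt(37n)) ∫_{−∞}^{∞} e^(−u^2) du = sqrt(π/(37n)).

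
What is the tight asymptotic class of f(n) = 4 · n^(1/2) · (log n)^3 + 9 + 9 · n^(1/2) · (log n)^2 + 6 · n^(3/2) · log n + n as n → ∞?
f(n) ∈ Θ(n^(3/2) · log n)

Compare the terms by growth order. For large n, n^a · (log n)^b dominates n^a' · (log n)^b' iff a > a', or (a = a' and b > b'). Ranking the 5 terms shows the dominant one is 6 · n^(3/2) · log n. Hence f(n) ∈ Θ(n^(3/2) · log n).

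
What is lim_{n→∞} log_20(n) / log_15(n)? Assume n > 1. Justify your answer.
lim = ln(15) / ln(20) = log_20(15)

Change of base: log_20(n) = ln n / ln 20 and log_15(n) = ln n / ln 15. The ratio is (ln n / ln 20) · (ln 15 / ln n) = ln 15 / ln 20, a constant independent of n. So the limit is ln 15 / ln 20 = log_20(15).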